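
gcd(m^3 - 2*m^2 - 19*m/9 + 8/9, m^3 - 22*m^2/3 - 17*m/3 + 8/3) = m^2 + 2*m/3 - 1/3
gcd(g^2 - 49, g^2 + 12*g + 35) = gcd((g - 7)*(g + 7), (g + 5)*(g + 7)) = g + 7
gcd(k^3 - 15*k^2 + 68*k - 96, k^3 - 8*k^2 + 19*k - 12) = k^2 - 7*k + 12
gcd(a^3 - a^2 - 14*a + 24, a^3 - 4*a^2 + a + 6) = a^2 - 5*a + 6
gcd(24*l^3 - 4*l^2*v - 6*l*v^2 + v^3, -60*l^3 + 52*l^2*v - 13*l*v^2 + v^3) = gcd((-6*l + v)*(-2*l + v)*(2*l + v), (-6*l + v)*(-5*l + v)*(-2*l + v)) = 12*l^2 - 8*l*v + v^2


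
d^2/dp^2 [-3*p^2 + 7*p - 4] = -6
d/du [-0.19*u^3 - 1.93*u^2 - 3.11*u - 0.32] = -0.57*u^2 - 3.86*u - 3.11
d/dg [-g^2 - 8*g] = -2*g - 8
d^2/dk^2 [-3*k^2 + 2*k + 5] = -6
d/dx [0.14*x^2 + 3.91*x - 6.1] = 0.28*x + 3.91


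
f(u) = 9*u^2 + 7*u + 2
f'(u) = 18*u + 7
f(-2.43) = 38.13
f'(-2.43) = -36.74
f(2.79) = 91.59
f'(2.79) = 57.22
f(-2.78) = 52.10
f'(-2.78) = -43.04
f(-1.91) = 21.46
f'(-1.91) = -27.38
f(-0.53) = 0.82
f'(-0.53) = -2.54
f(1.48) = 32.07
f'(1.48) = 33.64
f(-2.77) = 51.67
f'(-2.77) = -42.86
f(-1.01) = 4.11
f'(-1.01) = -11.18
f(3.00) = 104.00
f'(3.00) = 61.00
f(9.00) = 794.00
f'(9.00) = 169.00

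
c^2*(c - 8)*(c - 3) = c^4 - 11*c^3 + 24*c^2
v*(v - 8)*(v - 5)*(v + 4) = v^4 - 9*v^3 - 12*v^2 + 160*v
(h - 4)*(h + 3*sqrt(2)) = h^2 - 4*h + 3*sqrt(2)*h - 12*sqrt(2)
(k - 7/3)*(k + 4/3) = k^2 - k - 28/9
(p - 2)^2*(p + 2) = p^3 - 2*p^2 - 4*p + 8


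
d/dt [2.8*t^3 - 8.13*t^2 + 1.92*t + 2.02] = 8.4*t^2 - 16.26*t + 1.92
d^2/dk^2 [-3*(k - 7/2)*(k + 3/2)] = -6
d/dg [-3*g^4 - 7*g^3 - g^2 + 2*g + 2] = -12*g^3 - 21*g^2 - 2*g + 2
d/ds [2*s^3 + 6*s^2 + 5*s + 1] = 6*s^2 + 12*s + 5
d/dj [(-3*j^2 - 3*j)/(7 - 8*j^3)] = 3*(-8*j^4 - 16*j^3 - 14*j - 7)/(64*j^6 - 112*j^3 + 49)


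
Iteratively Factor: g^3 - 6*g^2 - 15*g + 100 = (g - 5)*(g^2 - g - 20) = (g - 5)^2*(g + 4)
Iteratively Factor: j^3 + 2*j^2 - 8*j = (j + 4)*(j^2 - 2*j) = (j - 2)*(j + 4)*(j)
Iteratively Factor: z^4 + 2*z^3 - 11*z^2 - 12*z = (z)*(z^3 + 2*z^2 - 11*z - 12) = z*(z - 3)*(z^2 + 5*z + 4) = z*(z - 3)*(z + 4)*(z + 1)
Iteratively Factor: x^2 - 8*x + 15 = (x - 5)*(x - 3)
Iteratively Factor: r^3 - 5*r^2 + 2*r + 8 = (r - 4)*(r^2 - r - 2) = (r - 4)*(r + 1)*(r - 2)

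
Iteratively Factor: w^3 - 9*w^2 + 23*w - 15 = (w - 3)*(w^2 - 6*w + 5) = (w - 3)*(w - 1)*(w - 5)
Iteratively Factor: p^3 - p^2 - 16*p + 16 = (p - 1)*(p^2 - 16) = (p - 1)*(p + 4)*(p - 4)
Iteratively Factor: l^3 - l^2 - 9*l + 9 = (l + 3)*(l^2 - 4*l + 3) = (l - 1)*(l + 3)*(l - 3)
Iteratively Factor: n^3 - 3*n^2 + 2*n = (n - 1)*(n^2 - 2*n) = n*(n - 1)*(n - 2)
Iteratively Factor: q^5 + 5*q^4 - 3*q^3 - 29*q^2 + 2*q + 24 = (q + 1)*(q^4 + 4*q^3 - 7*q^2 - 22*q + 24) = (q + 1)*(q + 4)*(q^3 - 7*q + 6) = (q - 1)*(q + 1)*(q + 4)*(q^2 + q - 6) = (q - 1)*(q + 1)*(q + 3)*(q + 4)*(q - 2)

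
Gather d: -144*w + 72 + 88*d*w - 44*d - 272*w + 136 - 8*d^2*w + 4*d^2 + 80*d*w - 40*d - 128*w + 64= d^2*(4 - 8*w) + d*(168*w - 84) - 544*w + 272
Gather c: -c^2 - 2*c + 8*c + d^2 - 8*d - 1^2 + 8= -c^2 + 6*c + d^2 - 8*d + 7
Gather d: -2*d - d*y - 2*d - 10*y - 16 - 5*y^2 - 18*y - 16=d*(-y - 4) - 5*y^2 - 28*y - 32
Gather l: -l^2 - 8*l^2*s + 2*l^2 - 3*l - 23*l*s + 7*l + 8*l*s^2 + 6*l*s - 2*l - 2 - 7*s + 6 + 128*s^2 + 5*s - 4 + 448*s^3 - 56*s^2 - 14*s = l^2*(1 - 8*s) + l*(8*s^2 - 17*s + 2) + 448*s^3 + 72*s^2 - 16*s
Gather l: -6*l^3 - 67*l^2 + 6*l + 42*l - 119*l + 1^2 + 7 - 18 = -6*l^3 - 67*l^2 - 71*l - 10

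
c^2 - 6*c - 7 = (c - 7)*(c + 1)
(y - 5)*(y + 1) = y^2 - 4*y - 5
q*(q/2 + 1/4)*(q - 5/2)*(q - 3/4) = q^4/2 - 11*q^3/8 + q^2/8 + 15*q/32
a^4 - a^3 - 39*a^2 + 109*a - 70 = (a - 5)*(a - 2)*(a - 1)*(a + 7)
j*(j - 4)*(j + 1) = j^3 - 3*j^2 - 4*j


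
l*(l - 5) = l^2 - 5*l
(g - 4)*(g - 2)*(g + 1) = g^3 - 5*g^2 + 2*g + 8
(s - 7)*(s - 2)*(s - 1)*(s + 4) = s^4 - 6*s^3 - 17*s^2 + 78*s - 56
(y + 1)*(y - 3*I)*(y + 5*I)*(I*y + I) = I*y^4 - 2*y^3 + 2*I*y^3 - 4*y^2 + 16*I*y^2 - 2*y + 30*I*y + 15*I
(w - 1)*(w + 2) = w^2 + w - 2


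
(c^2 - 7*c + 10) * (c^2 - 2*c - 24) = c^4 - 9*c^3 + 148*c - 240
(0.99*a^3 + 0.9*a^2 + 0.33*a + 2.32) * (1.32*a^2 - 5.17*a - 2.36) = 1.3068*a^5 - 3.9303*a^4 - 6.5538*a^3 - 0.7677*a^2 - 12.7732*a - 5.4752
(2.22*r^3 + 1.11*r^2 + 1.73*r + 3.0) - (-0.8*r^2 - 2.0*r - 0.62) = 2.22*r^3 + 1.91*r^2 + 3.73*r + 3.62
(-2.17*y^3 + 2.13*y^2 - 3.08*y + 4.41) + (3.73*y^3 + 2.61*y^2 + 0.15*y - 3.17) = 1.56*y^3 + 4.74*y^2 - 2.93*y + 1.24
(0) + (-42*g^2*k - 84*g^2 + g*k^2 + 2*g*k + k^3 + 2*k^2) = -42*g^2*k - 84*g^2 + g*k^2 + 2*g*k + k^3 + 2*k^2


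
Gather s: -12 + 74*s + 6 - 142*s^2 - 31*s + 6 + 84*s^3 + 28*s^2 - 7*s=84*s^3 - 114*s^2 + 36*s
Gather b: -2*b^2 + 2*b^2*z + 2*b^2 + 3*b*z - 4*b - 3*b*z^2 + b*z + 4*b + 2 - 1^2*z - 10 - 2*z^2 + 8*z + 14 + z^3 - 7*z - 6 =2*b^2*z + b*(-3*z^2 + 4*z) + z^3 - 2*z^2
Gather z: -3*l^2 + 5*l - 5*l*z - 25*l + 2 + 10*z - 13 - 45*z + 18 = -3*l^2 - 20*l + z*(-5*l - 35) + 7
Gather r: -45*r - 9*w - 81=-45*r - 9*w - 81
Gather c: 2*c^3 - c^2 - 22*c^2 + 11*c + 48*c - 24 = 2*c^3 - 23*c^2 + 59*c - 24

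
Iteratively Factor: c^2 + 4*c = (c)*(c + 4)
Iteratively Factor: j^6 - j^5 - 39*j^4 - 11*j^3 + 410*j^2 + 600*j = (j + 4)*(j^5 - 5*j^4 - 19*j^3 + 65*j^2 + 150*j) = j*(j + 4)*(j^4 - 5*j^3 - 19*j^2 + 65*j + 150) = j*(j - 5)*(j + 4)*(j^3 - 19*j - 30) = j*(j - 5)^2*(j + 4)*(j^2 + 5*j + 6) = j*(j - 5)^2*(j + 3)*(j + 4)*(j + 2)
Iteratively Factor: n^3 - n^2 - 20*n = (n)*(n^2 - n - 20) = n*(n + 4)*(n - 5)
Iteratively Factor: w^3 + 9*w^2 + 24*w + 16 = (w + 1)*(w^2 + 8*w + 16) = (w + 1)*(w + 4)*(w + 4)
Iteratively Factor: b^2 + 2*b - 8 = (b + 4)*(b - 2)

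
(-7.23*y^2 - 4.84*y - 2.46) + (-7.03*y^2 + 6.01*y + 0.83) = -14.26*y^2 + 1.17*y - 1.63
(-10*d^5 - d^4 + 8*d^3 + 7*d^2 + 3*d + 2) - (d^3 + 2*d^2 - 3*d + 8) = -10*d^5 - d^4 + 7*d^3 + 5*d^2 + 6*d - 6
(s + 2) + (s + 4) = 2*s + 6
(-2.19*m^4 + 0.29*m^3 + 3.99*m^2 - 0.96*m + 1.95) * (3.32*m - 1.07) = -7.2708*m^5 + 3.3061*m^4 + 12.9365*m^3 - 7.4565*m^2 + 7.5012*m - 2.0865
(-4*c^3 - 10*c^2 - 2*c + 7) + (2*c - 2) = -4*c^3 - 10*c^2 + 5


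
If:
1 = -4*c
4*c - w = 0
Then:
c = -1/4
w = -1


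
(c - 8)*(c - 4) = c^2 - 12*c + 32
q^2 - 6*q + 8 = (q - 4)*(q - 2)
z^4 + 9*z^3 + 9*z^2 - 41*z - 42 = (z - 2)*(z + 1)*(z + 3)*(z + 7)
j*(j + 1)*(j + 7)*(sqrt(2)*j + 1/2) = sqrt(2)*j^4 + j^3/2 + 8*sqrt(2)*j^3 + 4*j^2 + 7*sqrt(2)*j^2 + 7*j/2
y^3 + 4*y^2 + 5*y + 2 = (y + 1)^2*(y + 2)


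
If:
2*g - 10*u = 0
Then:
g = 5*u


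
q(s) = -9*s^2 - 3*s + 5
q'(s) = -18*s - 3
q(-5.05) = -209.37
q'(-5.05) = 87.90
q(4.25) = -170.31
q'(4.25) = -79.50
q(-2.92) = -62.98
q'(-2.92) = 49.56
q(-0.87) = 0.80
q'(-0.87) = 12.66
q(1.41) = -17.12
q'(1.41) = -28.38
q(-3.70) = -107.11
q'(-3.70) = 63.60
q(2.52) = -59.71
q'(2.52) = -48.36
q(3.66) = -126.54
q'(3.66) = -68.88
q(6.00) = -337.00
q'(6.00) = -111.00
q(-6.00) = -301.00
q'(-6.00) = 105.00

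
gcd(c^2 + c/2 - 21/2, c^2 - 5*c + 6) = c - 3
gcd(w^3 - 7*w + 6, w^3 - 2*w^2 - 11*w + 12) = w^2 + 2*w - 3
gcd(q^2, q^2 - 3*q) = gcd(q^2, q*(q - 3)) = q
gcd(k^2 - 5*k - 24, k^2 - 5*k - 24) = k^2 - 5*k - 24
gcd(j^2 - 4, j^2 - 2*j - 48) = 1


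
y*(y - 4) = y^2 - 4*y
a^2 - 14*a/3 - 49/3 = (a - 7)*(a + 7/3)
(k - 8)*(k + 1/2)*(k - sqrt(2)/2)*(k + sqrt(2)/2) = k^4 - 15*k^3/2 - 9*k^2/2 + 15*k/4 + 2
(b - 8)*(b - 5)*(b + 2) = b^3 - 11*b^2 + 14*b + 80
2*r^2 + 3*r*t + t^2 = (r + t)*(2*r + t)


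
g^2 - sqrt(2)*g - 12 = (g - 3*sqrt(2))*(g + 2*sqrt(2))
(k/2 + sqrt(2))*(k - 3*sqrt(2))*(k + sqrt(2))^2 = k^4/2 + sqrt(2)*k^3/2 - 7*k^2 - 13*sqrt(2)*k - 12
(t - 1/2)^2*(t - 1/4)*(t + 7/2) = t^4 + 9*t^3/4 - 31*t^2/8 + 27*t/16 - 7/32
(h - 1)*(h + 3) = h^2 + 2*h - 3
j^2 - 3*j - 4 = (j - 4)*(j + 1)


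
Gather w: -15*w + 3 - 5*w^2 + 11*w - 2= -5*w^2 - 4*w + 1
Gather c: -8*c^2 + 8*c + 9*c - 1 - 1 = -8*c^2 + 17*c - 2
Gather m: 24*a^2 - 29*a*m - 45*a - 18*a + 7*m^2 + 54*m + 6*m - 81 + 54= 24*a^2 - 63*a + 7*m^2 + m*(60 - 29*a) - 27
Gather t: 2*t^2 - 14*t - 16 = 2*t^2 - 14*t - 16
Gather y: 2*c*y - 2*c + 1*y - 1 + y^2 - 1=-2*c + y^2 + y*(2*c + 1) - 2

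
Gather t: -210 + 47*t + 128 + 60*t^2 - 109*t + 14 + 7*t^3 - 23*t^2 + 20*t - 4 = 7*t^3 + 37*t^2 - 42*t - 72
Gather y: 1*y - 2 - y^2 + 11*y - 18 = -y^2 + 12*y - 20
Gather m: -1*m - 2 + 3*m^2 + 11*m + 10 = 3*m^2 + 10*m + 8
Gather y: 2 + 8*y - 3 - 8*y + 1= 0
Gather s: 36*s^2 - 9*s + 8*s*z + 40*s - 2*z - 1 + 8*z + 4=36*s^2 + s*(8*z + 31) + 6*z + 3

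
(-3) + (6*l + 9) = 6*l + 6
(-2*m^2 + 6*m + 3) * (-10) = 20*m^2 - 60*m - 30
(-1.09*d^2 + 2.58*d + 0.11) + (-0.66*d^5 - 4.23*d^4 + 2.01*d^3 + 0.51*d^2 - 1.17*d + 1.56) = -0.66*d^5 - 4.23*d^4 + 2.01*d^3 - 0.58*d^2 + 1.41*d + 1.67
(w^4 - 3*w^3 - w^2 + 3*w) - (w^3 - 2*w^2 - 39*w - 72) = w^4 - 4*w^3 + w^2 + 42*w + 72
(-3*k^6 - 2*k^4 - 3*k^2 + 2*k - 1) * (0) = 0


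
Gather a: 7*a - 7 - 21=7*a - 28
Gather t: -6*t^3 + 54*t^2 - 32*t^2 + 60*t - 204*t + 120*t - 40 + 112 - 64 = -6*t^3 + 22*t^2 - 24*t + 8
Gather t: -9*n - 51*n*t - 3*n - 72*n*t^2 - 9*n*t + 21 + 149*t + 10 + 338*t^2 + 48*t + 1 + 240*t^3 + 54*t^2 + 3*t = -12*n + 240*t^3 + t^2*(392 - 72*n) + t*(200 - 60*n) + 32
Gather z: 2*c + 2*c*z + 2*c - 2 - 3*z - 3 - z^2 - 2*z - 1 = 4*c - z^2 + z*(2*c - 5) - 6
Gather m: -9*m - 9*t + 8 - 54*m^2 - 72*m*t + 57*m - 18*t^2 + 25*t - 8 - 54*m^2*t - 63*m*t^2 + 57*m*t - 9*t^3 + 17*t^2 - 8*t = m^2*(-54*t - 54) + m*(-63*t^2 - 15*t + 48) - 9*t^3 - t^2 + 8*t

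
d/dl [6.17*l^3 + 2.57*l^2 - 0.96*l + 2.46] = 18.51*l^2 + 5.14*l - 0.96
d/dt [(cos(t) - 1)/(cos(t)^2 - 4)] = (cos(t)^2 - 2*cos(t) + 4)*sin(t)/(cos(t)^2 - 4)^2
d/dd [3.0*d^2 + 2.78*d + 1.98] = 6.0*d + 2.78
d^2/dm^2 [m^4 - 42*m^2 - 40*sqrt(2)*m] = 12*m^2 - 84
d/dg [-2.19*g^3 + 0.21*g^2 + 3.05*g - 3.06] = -6.57*g^2 + 0.42*g + 3.05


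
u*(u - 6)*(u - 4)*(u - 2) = u^4 - 12*u^3 + 44*u^2 - 48*u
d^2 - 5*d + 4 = (d - 4)*(d - 1)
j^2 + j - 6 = (j - 2)*(j + 3)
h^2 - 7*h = h*(h - 7)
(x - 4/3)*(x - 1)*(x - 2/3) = x^3 - 3*x^2 + 26*x/9 - 8/9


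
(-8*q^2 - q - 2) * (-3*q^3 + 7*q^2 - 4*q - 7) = 24*q^5 - 53*q^4 + 31*q^3 + 46*q^2 + 15*q + 14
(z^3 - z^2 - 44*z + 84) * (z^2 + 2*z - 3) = z^5 + z^4 - 49*z^3 - z^2 + 300*z - 252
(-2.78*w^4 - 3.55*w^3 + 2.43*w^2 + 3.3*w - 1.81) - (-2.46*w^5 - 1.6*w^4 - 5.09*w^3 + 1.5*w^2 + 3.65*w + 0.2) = 2.46*w^5 - 1.18*w^4 + 1.54*w^3 + 0.93*w^2 - 0.35*w - 2.01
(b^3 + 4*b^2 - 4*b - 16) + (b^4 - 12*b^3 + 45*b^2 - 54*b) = b^4 - 11*b^3 + 49*b^2 - 58*b - 16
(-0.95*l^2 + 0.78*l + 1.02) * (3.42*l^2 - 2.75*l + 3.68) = -3.249*l^4 + 5.2801*l^3 - 2.1526*l^2 + 0.0653999999999999*l + 3.7536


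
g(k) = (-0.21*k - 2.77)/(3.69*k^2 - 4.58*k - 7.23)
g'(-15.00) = -0.00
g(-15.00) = 0.00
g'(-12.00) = -0.00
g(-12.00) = -0.00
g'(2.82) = 0.62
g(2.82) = -0.37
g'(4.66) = 0.04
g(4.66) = -0.07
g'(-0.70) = -5.11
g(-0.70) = 1.18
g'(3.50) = 0.15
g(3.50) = -0.16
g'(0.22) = -0.10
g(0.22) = 0.35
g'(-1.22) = -2.36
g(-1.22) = -0.65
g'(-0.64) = -3.08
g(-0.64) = 0.95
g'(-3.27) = -0.03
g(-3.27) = -0.04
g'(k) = (4.58 - 7.38*k)*(-0.21*k - 2.77)/(3.69*k^2 - 4.58*k - 7.23)^2 - 0.21/(3.69*k^2 - 4.58*k - 7.23) = (0.7749*k^2 + 20.4426*k - 11.1683)/(13.6161*k^4 - 33.8004*k^3 - 32.381*k^2 + 66.2268*k + 52.2729)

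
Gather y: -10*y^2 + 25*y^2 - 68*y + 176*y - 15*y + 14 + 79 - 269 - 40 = 15*y^2 + 93*y - 216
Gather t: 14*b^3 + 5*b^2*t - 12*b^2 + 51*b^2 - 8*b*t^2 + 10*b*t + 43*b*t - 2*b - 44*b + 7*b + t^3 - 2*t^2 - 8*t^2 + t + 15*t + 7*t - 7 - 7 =14*b^3 + 39*b^2 - 39*b + t^3 + t^2*(-8*b - 10) + t*(5*b^2 + 53*b + 23) - 14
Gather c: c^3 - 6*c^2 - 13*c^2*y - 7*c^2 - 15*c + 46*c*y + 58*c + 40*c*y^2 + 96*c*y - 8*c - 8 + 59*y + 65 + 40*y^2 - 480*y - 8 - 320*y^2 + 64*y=c^3 + c^2*(-13*y - 13) + c*(40*y^2 + 142*y + 35) - 280*y^2 - 357*y + 49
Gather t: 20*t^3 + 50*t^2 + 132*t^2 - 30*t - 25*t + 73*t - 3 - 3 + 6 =20*t^3 + 182*t^2 + 18*t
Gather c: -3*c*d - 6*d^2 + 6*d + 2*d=-3*c*d - 6*d^2 + 8*d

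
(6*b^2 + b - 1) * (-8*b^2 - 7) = -48*b^4 - 8*b^3 - 34*b^2 - 7*b + 7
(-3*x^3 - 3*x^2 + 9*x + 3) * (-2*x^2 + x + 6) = 6*x^5 + 3*x^4 - 39*x^3 - 15*x^2 + 57*x + 18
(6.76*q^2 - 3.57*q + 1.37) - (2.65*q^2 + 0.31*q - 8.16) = 4.11*q^2 - 3.88*q + 9.53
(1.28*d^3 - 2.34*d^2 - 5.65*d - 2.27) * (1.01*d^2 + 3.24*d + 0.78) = 1.2928*d^5 + 1.7838*d^4 - 12.2897*d^3 - 22.4239*d^2 - 11.7618*d - 1.7706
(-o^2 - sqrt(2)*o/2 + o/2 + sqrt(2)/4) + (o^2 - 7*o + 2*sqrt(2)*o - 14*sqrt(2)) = -13*o/2 + 3*sqrt(2)*o/2 - 55*sqrt(2)/4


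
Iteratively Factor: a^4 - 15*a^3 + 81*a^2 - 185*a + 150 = (a - 5)*(a^3 - 10*a^2 + 31*a - 30) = (a - 5)^2*(a^2 - 5*a + 6) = (a - 5)^2*(a - 3)*(a - 2)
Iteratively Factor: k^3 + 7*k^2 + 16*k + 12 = (k + 2)*(k^2 + 5*k + 6) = (k + 2)^2*(k + 3)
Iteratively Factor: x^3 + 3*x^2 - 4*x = (x - 1)*(x^2 + 4*x) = x*(x - 1)*(x + 4)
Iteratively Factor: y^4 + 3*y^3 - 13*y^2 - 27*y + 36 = (y + 3)*(y^3 - 13*y + 12) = (y - 3)*(y + 3)*(y^2 + 3*y - 4) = (y - 3)*(y - 1)*(y + 3)*(y + 4)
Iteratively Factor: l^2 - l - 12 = (l + 3)*(l - 4)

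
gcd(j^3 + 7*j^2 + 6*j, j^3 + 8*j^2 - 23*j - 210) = j + 6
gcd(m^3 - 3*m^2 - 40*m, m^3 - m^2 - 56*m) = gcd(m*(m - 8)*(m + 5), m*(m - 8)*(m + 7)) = m^2 - 8*m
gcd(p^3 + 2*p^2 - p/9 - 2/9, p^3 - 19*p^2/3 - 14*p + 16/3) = p^2 + 5*p/3 - 2/3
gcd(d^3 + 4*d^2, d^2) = d^2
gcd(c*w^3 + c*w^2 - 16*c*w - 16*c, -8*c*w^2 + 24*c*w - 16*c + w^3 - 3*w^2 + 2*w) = 1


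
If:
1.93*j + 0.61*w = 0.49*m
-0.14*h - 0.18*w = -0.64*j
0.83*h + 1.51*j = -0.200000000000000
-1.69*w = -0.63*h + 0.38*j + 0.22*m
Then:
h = -0.16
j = -0.04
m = -0.20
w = -0.03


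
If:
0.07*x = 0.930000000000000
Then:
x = 13.29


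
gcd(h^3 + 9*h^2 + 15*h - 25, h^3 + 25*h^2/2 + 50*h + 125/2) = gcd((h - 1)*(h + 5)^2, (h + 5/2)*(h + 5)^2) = h^2 + 10*h + 25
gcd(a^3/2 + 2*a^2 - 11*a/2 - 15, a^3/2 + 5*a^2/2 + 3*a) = a + 2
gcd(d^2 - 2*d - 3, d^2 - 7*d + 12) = d - 3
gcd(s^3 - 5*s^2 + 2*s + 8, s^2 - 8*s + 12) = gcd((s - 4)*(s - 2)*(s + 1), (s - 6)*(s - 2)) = s - 2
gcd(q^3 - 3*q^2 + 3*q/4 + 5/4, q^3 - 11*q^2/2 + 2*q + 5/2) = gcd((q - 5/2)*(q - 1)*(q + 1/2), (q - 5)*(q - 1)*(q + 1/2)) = q^2 - q/2 - 1/2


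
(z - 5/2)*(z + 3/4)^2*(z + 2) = z^4 + z^3 - 83*z^2/16 - 249*z/32 - 45/16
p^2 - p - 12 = (p - 4)*(p + 3)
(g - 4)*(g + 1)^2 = g^3 - 2*g^2 - 7*g - 4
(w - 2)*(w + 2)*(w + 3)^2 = w^4 + 6*w^3 + 5*w^2 - 24*w - 36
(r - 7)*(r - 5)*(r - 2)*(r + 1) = r^4 - 13*r^3 + 45*r^2 - 11*r - 70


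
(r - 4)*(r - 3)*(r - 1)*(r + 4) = r^4 - 4*r^3 - 13*r^2 + 64*r - 48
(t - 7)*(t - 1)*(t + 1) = t^3 - 7*t^2 - t + 7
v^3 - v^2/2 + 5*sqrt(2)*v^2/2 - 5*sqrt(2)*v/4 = v*(v - 1/2)*(v + 5*sqrt(2)/2)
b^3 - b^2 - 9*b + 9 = (b - 3)*(b - 1)*(b + 3)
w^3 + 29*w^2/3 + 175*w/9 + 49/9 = (w + 1/3)*(w + 7/3)*(w + 7)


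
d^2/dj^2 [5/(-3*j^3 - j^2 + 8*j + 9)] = 10*((9*j + 1)*(3*j^3 + j^2 - 8*j - 9) - (9*j^2 + 2*j - 8)^2)/(3*j^3 + j^2 - 8*j - 9)^3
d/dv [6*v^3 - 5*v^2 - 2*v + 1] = 18*v^2 - 10*v - 2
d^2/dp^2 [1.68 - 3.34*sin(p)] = 3.34*sin(p)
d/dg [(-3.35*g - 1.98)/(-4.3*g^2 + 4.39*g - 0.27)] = (-14.405*g^2 - 17.028*g + 9.5967)/(18.49*g^4 - 37.754*g^3 + 21.5941*g^2 - 2.3706*g + 0.0729)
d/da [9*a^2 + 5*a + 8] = 18*a + 5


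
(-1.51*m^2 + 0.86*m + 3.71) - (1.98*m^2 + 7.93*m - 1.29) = -3.49*m^2 - 7.07*m + 5.0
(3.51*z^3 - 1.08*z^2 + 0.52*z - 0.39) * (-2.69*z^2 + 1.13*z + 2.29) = -9.4419*z^5 + 6.8715*z^4 + 5.4187*z^3 - 0.8365*z^2 + 0.7501*z - 0.8931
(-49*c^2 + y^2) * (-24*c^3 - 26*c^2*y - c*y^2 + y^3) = 1176*c^5 + 1274*c^4*y + 25*c^3*y^2 - 75*c^2*y^3 - c*y^4 + y^5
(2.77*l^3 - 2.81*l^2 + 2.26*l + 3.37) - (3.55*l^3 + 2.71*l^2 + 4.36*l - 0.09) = -0.78*l^3 - 5.52*l^2 - 2.1*l + 3.46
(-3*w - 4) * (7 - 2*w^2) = 6*w^3 + 8*w^2 - 21*w - 28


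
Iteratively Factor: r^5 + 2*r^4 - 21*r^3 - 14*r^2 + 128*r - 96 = (r - 3)*(r^4 + 5*r^3 - 6*r^2 - 32*r + 32) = (r - 3)*(r + 4)*(r^3 + r^2 - 10*r + 8) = (r - 3)*(r - 1)*(r + 4)*(r^2 + 2*r - 8) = (r - 3)*(r - 1)*(r + 4)^2*(r - 2)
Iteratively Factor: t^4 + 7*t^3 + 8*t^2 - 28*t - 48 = (t + 2)*(t^3 + 5*t^2 - 2*t - 24) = (t - 2)*(t + 2)*(t^2 + 7*t + 12) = (t - 2)*(t + 2)*(t + 3)*(t + 4)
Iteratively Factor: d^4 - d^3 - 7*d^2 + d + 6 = (d + 1)*(d^3 - 2*d^2 - 5*d + 6) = (d - 1)*(d + 1)*(d^2 - d - 6) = (d - 1)*(d + 1)*(d + 2)*(d - 3)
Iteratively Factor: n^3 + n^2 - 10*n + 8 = (n - 1)*(n^2 + 2*n - 8) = (n - 2)*(n - 1)*(n + 4)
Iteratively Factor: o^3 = (o)*(o^2) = o^2*(o)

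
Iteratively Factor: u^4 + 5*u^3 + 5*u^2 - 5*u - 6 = (u - 1)*(u^3 + 6*u^2 + 11*u + 6) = (u - 1)*(u + 2)*(u^2 + 4*u + 3) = (u - 1)*(u + 1)*(u + 2)*(u + 3)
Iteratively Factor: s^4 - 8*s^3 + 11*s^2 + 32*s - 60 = (s - 3)*(s^3 - 5*s^2 - 4*s + 20) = (s - 5)*(s - 3)*(s^2 - 4) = (s - 5)*(s - 3)*(s + 2)*(s - 2)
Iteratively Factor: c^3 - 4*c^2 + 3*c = (c)*(c^2 - 4*c + 3) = c*(c - 3)*(c - 1)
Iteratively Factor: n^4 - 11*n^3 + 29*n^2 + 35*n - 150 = (n - 3)*(n^3 - 8*n^2 + 5*n + 50) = (n - 5)*(n - 3)*(n^2 - 3*n - 10) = (n - 5)*(n - 3)*(n + 2)*(n - 5)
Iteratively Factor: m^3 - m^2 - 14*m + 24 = (m - 2)*(m^2 + m - 12) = (m - 3)*(m - 2)*(m + 4)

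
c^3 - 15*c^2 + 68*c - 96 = (c - 8)*(c - 4)*(c - 3)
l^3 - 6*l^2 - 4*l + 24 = (l - 6)*(l - 2)*(l + 2)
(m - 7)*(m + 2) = m^2 - 5*m - 14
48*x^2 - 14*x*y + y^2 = (-8*x + y)*(-6*x + y)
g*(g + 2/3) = g^2 + 2*g/3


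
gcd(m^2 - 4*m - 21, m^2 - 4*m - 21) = m^2 - 4*m - 21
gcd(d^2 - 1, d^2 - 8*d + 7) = d - 1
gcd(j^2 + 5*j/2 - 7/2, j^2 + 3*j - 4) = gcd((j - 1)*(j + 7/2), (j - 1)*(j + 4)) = j - 1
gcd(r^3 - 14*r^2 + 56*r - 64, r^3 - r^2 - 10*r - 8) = r - 4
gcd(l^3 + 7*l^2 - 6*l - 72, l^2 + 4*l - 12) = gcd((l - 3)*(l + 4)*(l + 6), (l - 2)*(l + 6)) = l + 6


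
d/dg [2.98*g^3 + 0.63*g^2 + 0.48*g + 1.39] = 8.94*g^2 + 1.26*g + 0.48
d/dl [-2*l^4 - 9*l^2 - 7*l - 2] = -8*l^3 - 18*l - 7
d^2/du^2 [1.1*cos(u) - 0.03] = -1.1*cos(u)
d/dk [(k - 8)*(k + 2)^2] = (k + 2)*(3*k - 14)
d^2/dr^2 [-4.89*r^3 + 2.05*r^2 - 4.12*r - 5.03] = 4.1 - 29.34*r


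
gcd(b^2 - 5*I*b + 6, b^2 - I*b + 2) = b + I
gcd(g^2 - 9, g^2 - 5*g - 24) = g + 3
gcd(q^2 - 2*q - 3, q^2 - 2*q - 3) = q^2 - 2*q - 3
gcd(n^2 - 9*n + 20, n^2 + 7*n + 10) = 1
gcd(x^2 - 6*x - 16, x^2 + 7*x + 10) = x + 2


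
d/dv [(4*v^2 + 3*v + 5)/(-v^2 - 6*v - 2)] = 3*(-7*v^2 - 2*v + 8)/(v^4 + 12*v^3 + 40*v^2 + 24*v + 4)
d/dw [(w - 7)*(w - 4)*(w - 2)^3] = 5*w^4 - 68*w^3 + 318*w^2 - 616*w + 424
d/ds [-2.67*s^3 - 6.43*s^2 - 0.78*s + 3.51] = -8.01*s^2 - 12.86*s - 0.78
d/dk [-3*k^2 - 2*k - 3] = -6*k - 2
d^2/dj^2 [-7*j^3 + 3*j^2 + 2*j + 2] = 6 - 42*j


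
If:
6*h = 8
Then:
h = 4/3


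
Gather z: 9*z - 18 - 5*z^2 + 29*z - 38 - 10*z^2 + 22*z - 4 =-15*z^2 + 60*z - 60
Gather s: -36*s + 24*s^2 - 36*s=24*s^2 - 72*s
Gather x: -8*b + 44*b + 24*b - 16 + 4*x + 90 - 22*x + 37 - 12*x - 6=60*b - 30*x + 105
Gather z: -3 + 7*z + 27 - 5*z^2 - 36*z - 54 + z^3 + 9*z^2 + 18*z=z^3 + 4*z^2 - 11*z - 30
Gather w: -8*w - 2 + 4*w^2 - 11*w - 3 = 4*w^2 - 19*w - 5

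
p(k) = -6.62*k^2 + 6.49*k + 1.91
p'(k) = 6.49 - 13.24*k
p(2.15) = -14.74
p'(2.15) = -21.98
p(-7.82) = -453.67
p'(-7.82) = 110.03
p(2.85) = -33.36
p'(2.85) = -31.24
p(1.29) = -0.73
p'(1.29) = -10.59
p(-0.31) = -0.74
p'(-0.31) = 10.59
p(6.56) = -240.40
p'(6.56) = -80.36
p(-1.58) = -24.87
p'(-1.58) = 27.41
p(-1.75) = -29.72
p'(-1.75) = 29.66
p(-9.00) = -592.72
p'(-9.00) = 125.65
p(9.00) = -475.90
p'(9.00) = -112.67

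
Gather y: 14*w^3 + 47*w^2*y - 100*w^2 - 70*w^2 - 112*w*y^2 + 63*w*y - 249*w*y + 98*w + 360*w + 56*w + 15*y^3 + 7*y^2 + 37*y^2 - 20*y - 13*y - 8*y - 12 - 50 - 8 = 14*w^3 - 170*w^2 + 514*w + 15*y^3 + y^2*(44 - 112*w) + y*(47*w^2 - 186*w - 41) - 70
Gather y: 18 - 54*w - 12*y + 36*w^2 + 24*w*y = 36*w^2 - 54*w + y*(24*w - 12) + 18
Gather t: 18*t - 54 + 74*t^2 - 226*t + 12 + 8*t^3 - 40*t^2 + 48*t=8*t^3 + 34*t^2 - 160*t - 42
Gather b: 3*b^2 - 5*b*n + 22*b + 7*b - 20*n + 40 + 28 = 3*b^2 + b*(29 - 5*n) - 20*n + 68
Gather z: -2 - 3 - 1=-6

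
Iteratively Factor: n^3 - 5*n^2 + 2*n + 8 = (n - 4)*(n^2 - n - 2) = (n - 4)*(n + 1)*(n - 2)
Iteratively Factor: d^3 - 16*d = (d)*(d^2 - 16) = d*(d + 4)*(d - 4)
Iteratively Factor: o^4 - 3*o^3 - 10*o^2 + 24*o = (o + 3)*(o^3 - 6*o^2 + 8*o) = (o - 2)*(o + 3)*(o^2 - 4*o) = (o - 4)*(o - 2)*(o + 3)*(o)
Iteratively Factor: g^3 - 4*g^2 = (g)*(g^2 - 4*g) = g^2*(g - 4)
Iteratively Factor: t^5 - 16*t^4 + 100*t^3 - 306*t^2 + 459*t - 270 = (t - 3)*(t^4 - 13*t^3 + 61*t^2 - 123*t + 90) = (t - 3)*(t - 2)*(t^3 - 11*t^2 + 39*t - 45) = (t - 3)^2*(t - 2)*(t^2 - 8*t + 15) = (t - 3)^3*(t - 2)*(t - 5)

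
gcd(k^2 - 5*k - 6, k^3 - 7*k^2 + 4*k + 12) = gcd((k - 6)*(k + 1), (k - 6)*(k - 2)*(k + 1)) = k^2 - 5*k - 6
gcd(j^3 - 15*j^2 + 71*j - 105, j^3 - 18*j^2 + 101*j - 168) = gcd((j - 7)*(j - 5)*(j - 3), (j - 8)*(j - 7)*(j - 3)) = j^2 - 10*j + 21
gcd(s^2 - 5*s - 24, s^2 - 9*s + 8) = s - 8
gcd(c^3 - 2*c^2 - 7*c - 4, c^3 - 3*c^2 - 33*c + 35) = 1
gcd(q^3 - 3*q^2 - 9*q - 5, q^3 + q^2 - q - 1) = q^2 + 2*q + 1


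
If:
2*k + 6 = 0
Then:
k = -3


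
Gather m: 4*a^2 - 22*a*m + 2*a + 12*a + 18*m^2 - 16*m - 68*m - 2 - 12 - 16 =4*a^2 + 14*a + 18*m^2 + m*(-22*a - 84) - 30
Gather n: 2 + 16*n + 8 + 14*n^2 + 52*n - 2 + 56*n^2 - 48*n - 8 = 70*n^2 + 20*n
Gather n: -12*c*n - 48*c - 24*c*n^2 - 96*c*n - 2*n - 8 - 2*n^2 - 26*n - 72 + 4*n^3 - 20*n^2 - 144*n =-48*c + 4*n^3 + n^2*(-24*c - 22) + n*(-108*c - 172) - 80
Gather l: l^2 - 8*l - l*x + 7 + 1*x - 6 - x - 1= l^2 + l*(-x - 8)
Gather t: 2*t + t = 3*t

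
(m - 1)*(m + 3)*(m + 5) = m^3 + 7*m^2 + 7*m - 15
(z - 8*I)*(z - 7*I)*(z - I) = z^3 - 16*I*z^2 - 71*z + 56*I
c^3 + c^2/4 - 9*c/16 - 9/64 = (c - 3/4)*(c + 1/4)*(c + 3/4)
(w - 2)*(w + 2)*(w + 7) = w^3 + 7*w^2 - 4*w - 28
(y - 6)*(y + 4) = y^2 - 2*y - 24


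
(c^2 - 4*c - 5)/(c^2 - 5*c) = (c + 1)/c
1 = 1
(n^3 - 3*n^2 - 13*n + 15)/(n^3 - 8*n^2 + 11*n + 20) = (n^2 + 2*n - 3)/(n^2 - 3*n - 4)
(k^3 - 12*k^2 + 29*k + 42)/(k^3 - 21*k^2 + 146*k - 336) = (k + 1)/(k - 8)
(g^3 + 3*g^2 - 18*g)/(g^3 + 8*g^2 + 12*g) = (g - 3)/(g + 2)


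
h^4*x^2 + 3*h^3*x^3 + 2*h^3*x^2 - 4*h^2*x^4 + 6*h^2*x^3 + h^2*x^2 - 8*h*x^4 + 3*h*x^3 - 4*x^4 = (h - x)*(h + 4*x)*(h*x + x)^2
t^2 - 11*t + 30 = (t - 6)*(t - 5)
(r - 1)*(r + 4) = r^2 + 3*r - 4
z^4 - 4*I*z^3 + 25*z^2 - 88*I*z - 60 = (z - 6*I)*(z - 2*I)*(z - I)*(z + 5*I)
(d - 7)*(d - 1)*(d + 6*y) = d^3 + 6*d^2*y - 8*d^2 - 48*d*y + 7*d + 42*y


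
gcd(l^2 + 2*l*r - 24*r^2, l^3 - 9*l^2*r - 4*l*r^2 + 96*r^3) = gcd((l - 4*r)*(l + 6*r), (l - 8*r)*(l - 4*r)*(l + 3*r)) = -l + 4*r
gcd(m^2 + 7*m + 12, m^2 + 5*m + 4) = m + 4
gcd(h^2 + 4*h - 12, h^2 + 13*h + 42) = h + 6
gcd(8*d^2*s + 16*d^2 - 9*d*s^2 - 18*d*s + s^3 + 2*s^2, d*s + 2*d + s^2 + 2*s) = s + 2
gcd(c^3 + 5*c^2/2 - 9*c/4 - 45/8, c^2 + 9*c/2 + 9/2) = c + 3/2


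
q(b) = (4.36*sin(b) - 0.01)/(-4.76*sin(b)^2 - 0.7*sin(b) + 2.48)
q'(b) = (9.52*sin(b)*cos(b) + 0.7*cos(b))*(4.36*sin(b) - 0.01)/(-4.76*sin(b)^2 - 0.7*sin(b) + 2.48)^2 + 4.36*cos(b)/(-4.76*sin(b)^2 - 0.7*sin(b) + 2.48)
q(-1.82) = 3.23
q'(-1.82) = -4.35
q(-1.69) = 2.86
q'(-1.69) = -1.62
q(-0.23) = -0.42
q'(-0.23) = 2.03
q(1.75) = -1.52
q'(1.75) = -0.69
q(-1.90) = 3.69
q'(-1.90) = -7.60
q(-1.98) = 4.53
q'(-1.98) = -14.43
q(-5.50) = -8.00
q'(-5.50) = 101.61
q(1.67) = -1.48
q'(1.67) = -0.36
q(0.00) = -0.00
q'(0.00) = 1.76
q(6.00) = -0.53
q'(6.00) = 2.25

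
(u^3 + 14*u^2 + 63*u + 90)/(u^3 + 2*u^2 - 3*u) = (u^2 + 11*u + 30)/(u*(u - 1))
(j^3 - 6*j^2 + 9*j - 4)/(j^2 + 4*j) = (j^3 - 6*j^2 + 9*j - 4)/(j*(j + 4))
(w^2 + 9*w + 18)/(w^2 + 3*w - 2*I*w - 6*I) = (w + 6)/(w - 2*I)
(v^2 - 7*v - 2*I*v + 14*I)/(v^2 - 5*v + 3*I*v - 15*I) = (v^2 - v*(7 + 2*I) + 14*I)/(v^2 + v*(-5 + 3*I) - 15*I)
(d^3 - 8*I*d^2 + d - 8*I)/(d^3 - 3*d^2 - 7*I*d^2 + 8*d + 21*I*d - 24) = (d - I)/(d - 3)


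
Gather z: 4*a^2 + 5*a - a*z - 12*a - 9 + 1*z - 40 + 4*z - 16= 4*a^2 - 7*a + z*(5 - a) - 65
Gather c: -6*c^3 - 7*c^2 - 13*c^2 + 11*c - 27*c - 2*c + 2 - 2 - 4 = -6*c^3 - 20*c^2 - 18*c - 4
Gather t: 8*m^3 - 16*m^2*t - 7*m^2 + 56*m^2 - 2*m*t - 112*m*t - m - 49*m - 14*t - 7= 8*m^3 + 49*m^2 - 50*m + t*(-16*m^2 - 114*m - 14) - 7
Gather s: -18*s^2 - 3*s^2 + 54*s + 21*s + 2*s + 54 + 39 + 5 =-21*s^2 + 77*s + 98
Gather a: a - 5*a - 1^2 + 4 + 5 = 8 - 4*a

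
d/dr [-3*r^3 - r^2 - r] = -9*r^2 - 2*r - 1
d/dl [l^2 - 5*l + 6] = 2*l - 5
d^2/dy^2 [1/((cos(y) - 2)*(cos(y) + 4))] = (-4*sin(y)^4 + 38*sin(y)^2 - 17*cos(y)/2 - 3*cos(3*y)/2 - 10)/((cos(y) - 2)^3*(cos(y) + 4)^3)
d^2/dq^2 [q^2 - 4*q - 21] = 2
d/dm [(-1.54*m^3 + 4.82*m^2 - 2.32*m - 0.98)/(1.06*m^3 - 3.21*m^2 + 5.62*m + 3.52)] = (-0.165800000000004*m^4 - 12.3912*m^3 + 6.4952*m^2 + 27.6412*m - 2.6588)/(1.1236*m^6 - 6.8052*m^5 + 22.2185*m^4 - 28.618*m^3 + 8.986*m^2 + 39.5648*m + 12.3904)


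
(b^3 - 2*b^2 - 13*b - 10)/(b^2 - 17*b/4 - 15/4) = 4*(b^2 + 3*b + 2)/(4*b + 3)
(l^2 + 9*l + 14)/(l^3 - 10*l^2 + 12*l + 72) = (l + 7)/(l^2 - 12*l + 36)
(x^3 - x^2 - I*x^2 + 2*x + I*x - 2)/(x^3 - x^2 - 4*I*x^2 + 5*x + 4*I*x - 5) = (x - 2*I)/(x - 5*I)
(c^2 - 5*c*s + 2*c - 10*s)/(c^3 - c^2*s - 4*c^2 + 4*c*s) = (c^2 - 5*c*s + 2*c - 10*s)/(c*(c^2 - c*s - 4*c + 4*s))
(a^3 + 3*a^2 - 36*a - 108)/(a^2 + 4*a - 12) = (a^2 - 3*a - 18)/(a - 2)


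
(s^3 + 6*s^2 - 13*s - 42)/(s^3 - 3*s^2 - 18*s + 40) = (s^3 + 6*s^2 - 13*s - 42)/(s^3 - 3*s^2 - 18*s + 40)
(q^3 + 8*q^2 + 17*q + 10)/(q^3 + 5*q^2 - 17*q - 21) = (q^2 + 7*q + 10)/(q^2 + 4*q - 21)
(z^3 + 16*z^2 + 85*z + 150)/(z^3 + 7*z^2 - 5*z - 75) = (z + 6)/(z - 3)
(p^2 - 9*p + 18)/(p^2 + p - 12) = (p - 6)/(p + 4)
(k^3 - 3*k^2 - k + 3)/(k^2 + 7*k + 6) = (k^2 - 4*k + 3)/(k + 6)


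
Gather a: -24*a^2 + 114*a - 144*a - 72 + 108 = -24*a^2 - 30*a + 36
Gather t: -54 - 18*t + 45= -18*t - 9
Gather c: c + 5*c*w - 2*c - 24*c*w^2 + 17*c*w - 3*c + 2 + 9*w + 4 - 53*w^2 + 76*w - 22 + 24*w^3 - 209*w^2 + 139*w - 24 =c*(-24*w^2 + 22*w - 4) + 24*w^3 - 262*w^2 + 224*w - 40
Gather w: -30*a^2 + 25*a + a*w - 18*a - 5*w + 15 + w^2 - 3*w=-30*a^2 + 7*a + w^2 + w*(a - 8) + 15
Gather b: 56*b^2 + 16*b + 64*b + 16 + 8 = 56*b^2 + 80*b + 24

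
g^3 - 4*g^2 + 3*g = g*(g - 3)*(g - 1)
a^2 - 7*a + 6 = (a - 6)*(a - 1)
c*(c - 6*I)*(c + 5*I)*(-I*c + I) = -I*c^4 - c^3 + I*c^3 + c^2 - 30*I*c^2 + 30*I*c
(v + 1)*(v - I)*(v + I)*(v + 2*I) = v^4 + v^3 + 2*I*v^3 + v^2 + 2*I*v^2 + v + 2*I*v + 2*I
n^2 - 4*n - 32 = (n - 8)*(n + 4)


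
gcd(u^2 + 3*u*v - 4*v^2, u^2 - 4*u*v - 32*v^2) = u + 4*v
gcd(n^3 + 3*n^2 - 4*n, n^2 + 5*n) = n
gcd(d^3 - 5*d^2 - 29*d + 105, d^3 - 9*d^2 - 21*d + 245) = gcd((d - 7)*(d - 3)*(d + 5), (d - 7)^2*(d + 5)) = d^2 - 2*d - 35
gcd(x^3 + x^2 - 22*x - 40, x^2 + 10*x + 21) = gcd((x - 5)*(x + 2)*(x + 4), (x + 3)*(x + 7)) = 1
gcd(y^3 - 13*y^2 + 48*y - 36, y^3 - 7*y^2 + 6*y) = y^2 - 7*y + 6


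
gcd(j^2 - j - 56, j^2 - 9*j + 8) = j - 8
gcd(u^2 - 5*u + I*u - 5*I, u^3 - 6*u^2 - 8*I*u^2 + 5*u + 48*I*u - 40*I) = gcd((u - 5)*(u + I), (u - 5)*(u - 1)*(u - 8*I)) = u - 5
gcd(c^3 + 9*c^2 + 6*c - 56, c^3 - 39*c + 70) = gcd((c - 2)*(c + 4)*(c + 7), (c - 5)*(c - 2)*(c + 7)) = c^2 + 5*c - 14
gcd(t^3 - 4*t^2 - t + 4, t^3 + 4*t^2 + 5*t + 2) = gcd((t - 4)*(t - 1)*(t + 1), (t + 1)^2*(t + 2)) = t + 1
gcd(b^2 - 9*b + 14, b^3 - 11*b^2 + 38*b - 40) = b - 2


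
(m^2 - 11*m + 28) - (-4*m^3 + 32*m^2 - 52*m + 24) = 4*m^3 - 31*m^2 + 41*m + 4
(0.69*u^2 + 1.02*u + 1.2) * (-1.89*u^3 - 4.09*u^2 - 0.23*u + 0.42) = -1.3041*u^5 - 4.7499*u^4 - 6.5985*u^3 - 4.8528*u^2 + 0.1524*u + 0.504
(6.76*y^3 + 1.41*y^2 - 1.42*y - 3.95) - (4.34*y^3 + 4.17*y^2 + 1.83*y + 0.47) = 2.42*y^3 - 2.76*y^2 - 3.25*y - 4.42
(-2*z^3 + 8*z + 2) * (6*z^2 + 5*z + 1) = -12*z^5 - 10*z^4 + 46*z^3 + 52*z^2 + 18*z + 2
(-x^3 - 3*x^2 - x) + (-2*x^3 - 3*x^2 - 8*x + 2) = -3*x^3 - 6*x^2 - 9*x + 2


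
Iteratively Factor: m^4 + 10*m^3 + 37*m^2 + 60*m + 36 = (m + 2)*(m^3 + 8*m^2 + 21*m + 18) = (m + 2)*(m + 3)*(m^2 + 5*m + 6) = (m + 2)^2*(m + 3)*(m + 3)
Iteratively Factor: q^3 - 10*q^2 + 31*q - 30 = (q - 5)*(q^2 - 5*q + 6) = (q - 5)*(q - 2)*(q - 3)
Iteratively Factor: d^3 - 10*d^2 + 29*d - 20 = (d - 5)*(d^2 - 5*d + 4) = (d - 5)*(d - 1)*(d - 4)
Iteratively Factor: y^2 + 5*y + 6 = (y + 3)*(y + 2)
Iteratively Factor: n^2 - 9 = (n + 3)*(n - 3)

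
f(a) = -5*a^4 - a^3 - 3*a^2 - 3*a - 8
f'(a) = -20*a^3 - 3*a^2 - 6*a - 3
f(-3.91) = -1150.99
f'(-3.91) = 1170.13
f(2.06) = -125.69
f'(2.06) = -202.93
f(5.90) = -6394.19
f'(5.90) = -4250.41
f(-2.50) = -198.94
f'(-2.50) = 305.75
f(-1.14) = -15.44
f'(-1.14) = 29.57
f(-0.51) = -7.46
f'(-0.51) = 1.93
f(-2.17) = -116.27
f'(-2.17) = 200.26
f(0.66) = -12.52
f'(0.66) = -14.02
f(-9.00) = -32300.00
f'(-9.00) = 14388.00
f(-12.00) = -102356.00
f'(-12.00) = 34197.00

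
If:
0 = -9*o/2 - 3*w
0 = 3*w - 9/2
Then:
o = -1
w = 3/2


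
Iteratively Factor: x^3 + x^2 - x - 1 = (x + 1)*(x^2 - 1) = (x + 1)^2*(x - 1)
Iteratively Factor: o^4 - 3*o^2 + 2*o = (o - 1)*(o^3 + o^2 - 2*o) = (o - 1)^2*(o^2 + 2*o) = o*(o - 1)^2*(o + 2)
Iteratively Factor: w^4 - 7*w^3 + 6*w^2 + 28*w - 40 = (w - 2)*(w^3 - 5*w^2 - 4*w + 20) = (w - 2)*(w + 2)*(w^2 - 7*w + 10) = (w - 2)^2*(w + 2)*(w - 5)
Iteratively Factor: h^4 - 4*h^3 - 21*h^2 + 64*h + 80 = (h + 1)*(h^3 - 5*h^2 - 16*h + 80) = (h - 5)*(h + 1)*(h^2 - 16) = (h - 5)*(h + 1)*(h + 4)*(h - 4)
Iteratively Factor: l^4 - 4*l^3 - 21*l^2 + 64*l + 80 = (l - 4)*(l^3 - 21*l - 20) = (l - 5)*(l - 4)*(l^2 + 5*l + 4) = (l - 5)*(l - 4)*(l + 4)*(l + 1)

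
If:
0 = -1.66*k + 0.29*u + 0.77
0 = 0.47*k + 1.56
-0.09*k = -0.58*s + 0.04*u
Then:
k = -3.32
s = -2.01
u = -21.65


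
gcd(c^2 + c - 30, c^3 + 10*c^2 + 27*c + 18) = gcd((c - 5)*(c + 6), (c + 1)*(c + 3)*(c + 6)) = c + 6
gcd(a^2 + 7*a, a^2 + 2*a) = a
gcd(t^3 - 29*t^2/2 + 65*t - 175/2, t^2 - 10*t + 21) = t - 7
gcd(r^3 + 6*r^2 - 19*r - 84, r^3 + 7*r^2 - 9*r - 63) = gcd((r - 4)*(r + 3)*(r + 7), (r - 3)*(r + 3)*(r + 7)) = r^2 + 10*r + 21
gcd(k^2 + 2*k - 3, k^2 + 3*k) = k + 3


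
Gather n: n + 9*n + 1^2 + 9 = 10*n + 10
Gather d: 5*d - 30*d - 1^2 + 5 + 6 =10 - 25*d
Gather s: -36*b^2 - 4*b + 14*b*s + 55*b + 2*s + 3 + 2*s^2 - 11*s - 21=-36*b^2 + 51*b + 2*s^2 + s*(14*b - 9) - 18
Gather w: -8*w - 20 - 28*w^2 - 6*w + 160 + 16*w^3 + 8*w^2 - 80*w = 16*w^3 - 20*w^2 - 94*w + 140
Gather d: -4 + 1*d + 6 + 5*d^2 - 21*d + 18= 5*d^2 - 20*d + 20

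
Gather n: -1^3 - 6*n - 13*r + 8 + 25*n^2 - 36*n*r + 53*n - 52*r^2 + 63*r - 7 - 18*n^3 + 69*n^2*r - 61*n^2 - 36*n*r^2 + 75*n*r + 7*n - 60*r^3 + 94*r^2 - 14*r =-18*n^3 + n^2*(69*r - 36) + n*(-36*r^2 + 39*r + 54) - 60*r^3 + 42*r^2 + 36*r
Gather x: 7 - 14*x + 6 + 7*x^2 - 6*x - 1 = 7*x^2 - 20*x + 12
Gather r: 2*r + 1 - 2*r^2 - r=-2*r^2 + r + 1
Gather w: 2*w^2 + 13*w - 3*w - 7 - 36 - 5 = 2*w^2 + 10*w - 48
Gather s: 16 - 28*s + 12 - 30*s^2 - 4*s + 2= -30*s^2 - 32*s + 30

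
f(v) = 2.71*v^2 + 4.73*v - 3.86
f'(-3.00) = -11.53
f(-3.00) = 6.34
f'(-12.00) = -60.31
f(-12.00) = 329.62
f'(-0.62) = 1.37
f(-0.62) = -5.75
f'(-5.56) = -25.41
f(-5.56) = 53.62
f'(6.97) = 42.51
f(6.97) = 160.76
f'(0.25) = 6.08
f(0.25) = -2.51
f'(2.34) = 17.41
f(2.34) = 22.05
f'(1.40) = 12.32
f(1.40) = 8.07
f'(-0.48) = 2.13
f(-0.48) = -5.51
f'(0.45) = 7.17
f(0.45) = -1.18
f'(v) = 5.42*v + 4.73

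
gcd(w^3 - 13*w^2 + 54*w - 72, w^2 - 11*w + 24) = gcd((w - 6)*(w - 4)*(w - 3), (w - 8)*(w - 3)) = w - 3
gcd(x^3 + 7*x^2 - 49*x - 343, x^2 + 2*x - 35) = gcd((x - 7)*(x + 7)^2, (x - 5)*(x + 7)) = x + 7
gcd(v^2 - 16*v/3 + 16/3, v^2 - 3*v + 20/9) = v - 4/3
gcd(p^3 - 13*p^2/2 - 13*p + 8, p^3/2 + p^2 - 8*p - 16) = p + 2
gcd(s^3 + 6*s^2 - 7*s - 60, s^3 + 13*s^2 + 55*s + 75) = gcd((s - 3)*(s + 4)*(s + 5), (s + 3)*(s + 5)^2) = s + 5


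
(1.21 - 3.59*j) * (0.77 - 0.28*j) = 1.0052*j^2 - 3.1031*j + 0.9317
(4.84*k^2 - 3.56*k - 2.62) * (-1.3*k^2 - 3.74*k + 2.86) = -6.292*k^4 - 13.4736*k^3 + 30.5628*k^2 - 0.382799999999998*k - 7.4932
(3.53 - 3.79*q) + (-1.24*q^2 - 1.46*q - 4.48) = -1.24*q^2 - 5.25*q - 0.950000000000001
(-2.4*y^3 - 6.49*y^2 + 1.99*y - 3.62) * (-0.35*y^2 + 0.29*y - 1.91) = 0.84*y^5 + 1.5755*y^4 + 2.0054*y^3 + 14.24*y^2 - 4.8507*y + 6.9142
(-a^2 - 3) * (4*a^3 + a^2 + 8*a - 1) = -4*a^5 - a^4 - 20*a^3 - 2*a^2 - 24*a + 3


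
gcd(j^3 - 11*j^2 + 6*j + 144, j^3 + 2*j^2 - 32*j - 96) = j - 6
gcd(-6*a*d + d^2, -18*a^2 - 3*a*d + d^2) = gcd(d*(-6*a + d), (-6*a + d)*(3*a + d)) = 6*a - d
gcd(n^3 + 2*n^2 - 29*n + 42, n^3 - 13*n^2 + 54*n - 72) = n - 3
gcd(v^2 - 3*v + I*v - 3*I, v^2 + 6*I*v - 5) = v + I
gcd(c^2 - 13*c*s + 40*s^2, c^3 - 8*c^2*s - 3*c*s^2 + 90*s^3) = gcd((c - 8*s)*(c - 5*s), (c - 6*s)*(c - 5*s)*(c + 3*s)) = -c + 5*s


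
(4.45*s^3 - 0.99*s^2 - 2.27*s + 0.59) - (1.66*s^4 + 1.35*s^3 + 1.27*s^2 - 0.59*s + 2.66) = -1.66*s^4 + 3.1*s^3 - 2.26*s^2 - 1.68*s - 2.07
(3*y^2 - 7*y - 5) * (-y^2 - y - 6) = -3*y^4 + 4*y^3 - 6*y^2 + 47*y + 30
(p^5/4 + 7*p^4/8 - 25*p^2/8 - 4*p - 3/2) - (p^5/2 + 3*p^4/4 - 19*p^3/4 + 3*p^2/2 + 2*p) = -p^5/4 + p^4/8 + 19*p^3/4 - 37*p^2/8 - 6*p - 3/2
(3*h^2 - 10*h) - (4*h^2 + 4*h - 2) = -h^2 - 14*h + 2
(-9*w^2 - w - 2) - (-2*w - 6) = -9*w^2 + w + 4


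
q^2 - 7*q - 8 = (q - 8)*(q + 1)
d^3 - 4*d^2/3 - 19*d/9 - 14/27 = (d - 7/3)*(d + 1/3)*(d + 2/3)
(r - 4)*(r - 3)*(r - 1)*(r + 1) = r^4 - 7*r^3 + 11*r^2 + 7*r - 12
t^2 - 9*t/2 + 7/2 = (t - 7/2)*(t - 1)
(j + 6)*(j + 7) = j^2 + 13*j + 42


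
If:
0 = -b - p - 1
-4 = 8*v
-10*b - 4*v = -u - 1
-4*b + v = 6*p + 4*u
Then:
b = 35/76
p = -111/76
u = 61/38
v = -1/2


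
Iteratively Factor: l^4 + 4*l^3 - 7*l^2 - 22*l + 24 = (l + 3)*(l^3 + l^2 - 10*l + 8) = (l - 1)*(l + 3)*(l^2 + 2*l - 8) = (l - 1)*(l + 3)*(l + 4)*(l - 2)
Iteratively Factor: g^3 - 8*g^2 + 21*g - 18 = (g - 2)*(g^2 - 6*g + 9) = (g - 3)*(g - 2)*(g - 3)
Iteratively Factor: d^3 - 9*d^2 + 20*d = (d)*(d^2 - 9*d + 20) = d*(d - 5)*(d - 4)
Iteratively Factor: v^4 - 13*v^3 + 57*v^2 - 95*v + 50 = (v - 2)*(v^3 - 11*v^2 + 35*v - 25) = (v - 5)*(v - 2)*(v^2 - 6*v + 5) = (v - 5)^2*(v - 2)*(v - 1)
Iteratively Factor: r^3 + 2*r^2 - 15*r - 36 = (r + 3)*(r^2 - r - 12) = (r - 4)*(r + 3)*(r + 3)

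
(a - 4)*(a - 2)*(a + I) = a^3 - 6*a^2 + I*a^2 + 8*a - 6*I*a + 8*I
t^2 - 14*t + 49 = (t - 7)^2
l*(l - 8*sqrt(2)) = l^2 - 8*sqrt(2)*l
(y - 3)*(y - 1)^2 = y^3 - 5*y^2 + 7*y - 3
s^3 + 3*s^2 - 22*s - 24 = (s - 4)*(s + 1)*(s + 6)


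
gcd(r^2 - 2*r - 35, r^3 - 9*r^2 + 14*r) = r - 7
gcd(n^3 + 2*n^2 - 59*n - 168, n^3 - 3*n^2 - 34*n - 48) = n^2 - 5*n - 24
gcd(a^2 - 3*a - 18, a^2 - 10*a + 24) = a - 6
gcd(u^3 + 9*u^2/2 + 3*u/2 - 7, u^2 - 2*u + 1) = u - 1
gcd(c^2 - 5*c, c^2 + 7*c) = c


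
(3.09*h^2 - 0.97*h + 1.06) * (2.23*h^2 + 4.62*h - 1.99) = 6.8907*h^4 + 12.1127*h^3 - 8.2667*h^2 + 6.8275*h - 2.1094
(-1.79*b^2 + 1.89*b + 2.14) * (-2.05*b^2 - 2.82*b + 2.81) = 3.6695*b^4 + 1.1733*b^3 - 14.7467*b^2 - 0.7239*b + 6.0134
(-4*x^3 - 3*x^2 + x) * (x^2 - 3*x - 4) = -4*x^5 + 9*x^4 + 26*x^3 + 9*x^2 - 4*x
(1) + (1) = 2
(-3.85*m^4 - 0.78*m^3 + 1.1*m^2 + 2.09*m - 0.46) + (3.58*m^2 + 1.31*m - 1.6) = -3.85*m^4 - 0.78*m^3 + 4.68*m^2 + 3.4*m - 2.06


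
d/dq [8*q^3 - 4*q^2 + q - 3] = 24*q^2 - 8*q + 1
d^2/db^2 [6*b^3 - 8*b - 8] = 36*b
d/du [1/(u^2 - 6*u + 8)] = 2*(3 - u)/(u^2 - 6*u + 8)^2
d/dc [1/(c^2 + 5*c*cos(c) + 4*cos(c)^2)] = (5*c*sin(c) - 2*c + 4*sin(2*c) - 5*cos(c))/((c + cos(c))^2*(c + 4*cos(c))^2)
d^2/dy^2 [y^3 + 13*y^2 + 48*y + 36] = 6*y + 26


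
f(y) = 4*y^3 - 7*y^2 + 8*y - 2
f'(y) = 12*y^2 - 14*y + 8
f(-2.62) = -142.95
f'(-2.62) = 127.05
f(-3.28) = -244.70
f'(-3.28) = 183.02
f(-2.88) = -178.65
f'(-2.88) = 147.85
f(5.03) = 370.19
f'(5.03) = 241.19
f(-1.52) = -44.38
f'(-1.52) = 57.00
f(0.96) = 2.77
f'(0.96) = 5.62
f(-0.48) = -7.90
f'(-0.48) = 17.48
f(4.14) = 194.97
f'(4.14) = 155.72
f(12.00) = 5998.00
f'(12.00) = 1568.00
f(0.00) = -2.00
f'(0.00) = 8.00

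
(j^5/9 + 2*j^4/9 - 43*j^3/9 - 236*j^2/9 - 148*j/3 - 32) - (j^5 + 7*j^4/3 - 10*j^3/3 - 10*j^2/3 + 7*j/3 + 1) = -8*j^5/9 - 19*j^4/9 - 13*j^3/9 - 206*j^2/9 - 155*j/3 - 33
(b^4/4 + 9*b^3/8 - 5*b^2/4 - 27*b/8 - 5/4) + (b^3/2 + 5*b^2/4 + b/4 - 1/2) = b^4/4 + 13*b^3/8 - 25*b/8 - 7/4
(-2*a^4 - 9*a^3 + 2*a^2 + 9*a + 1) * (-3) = 6*a^4 + 27*a^3 - 6*a^2 - 27*a - 3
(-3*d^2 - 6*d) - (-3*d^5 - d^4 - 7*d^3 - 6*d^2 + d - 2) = 3*d^5 + d^4 + 7*d^3 + 3*d^2 - 7*d + 2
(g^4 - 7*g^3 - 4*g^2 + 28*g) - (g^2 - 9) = g^4 - 7*g^3 - 5*g^2 + 28*g + 9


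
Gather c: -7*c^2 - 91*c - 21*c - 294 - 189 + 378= -7*c^2 - 112*c - 105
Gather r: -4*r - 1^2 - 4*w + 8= -4*r - 4*w + 7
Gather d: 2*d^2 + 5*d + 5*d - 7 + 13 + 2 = 2*d^2 + 10*d + 8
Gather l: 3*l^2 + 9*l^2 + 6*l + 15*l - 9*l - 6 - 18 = 12*l^2 + 12*l - 24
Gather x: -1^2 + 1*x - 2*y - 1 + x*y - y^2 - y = x*(y + 1) - y^2 - 3*y - 2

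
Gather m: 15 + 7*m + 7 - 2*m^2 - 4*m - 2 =-2*m^2 + 3*m + 20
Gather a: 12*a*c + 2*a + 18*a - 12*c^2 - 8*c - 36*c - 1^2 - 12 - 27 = a*(12*c + 20) - 12*c^2 - 44*c - 40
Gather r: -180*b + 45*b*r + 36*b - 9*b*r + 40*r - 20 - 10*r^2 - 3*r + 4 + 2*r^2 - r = -144*b - 8*r^2 + r*(36*b + 36) - 16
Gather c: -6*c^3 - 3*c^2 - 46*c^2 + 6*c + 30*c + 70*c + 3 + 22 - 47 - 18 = -6*c^3 - 49*c^2 + 106*c - 40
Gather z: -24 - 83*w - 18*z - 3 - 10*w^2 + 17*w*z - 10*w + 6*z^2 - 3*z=-10*w^2 - 93*w + 6*z^2 + z*(17*w - 21) - 27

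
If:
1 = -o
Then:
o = -1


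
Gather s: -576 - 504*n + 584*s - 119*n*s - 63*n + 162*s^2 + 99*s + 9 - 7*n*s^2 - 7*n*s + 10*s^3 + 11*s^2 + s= -567*n + 10*s^3 + s^2*(173 - 7*n) + s*(684 - 126*n) - 567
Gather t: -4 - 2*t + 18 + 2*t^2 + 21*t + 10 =2*t^2 + 19*t + 24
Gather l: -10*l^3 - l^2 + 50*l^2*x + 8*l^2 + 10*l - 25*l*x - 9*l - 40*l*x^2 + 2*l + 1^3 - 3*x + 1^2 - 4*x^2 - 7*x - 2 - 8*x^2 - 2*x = -10*l^3 + l^2*(50*x + 7) + l*(-40*x^2 - 25*x + 3) - 12*x^2 - 12*x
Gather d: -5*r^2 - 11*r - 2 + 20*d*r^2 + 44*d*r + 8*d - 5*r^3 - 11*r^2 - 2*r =d*(20*r^2 + 44*r + 8) - 5*r^3 - 16*r^2 - 13*r - 2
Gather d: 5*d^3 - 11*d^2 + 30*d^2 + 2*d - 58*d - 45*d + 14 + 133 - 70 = 5*d^3 + 19*d^2 - 101*d + 77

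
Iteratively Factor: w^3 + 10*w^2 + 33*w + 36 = (w + 3)*(w^2 + 7*w + 12) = (w + 3)*(w + 4)*(w + 3)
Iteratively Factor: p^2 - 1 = (p + 1)*(p - 1)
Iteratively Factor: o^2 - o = (o - 1)*(o)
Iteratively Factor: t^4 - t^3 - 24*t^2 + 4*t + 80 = (t - 5)*(t^3 + 4*t^2 - 4*t - 16) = (t - 5)*(t + 2)*(t^2 + 2*t - 8) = (t - 5)*(t - 2)*(t + 2)*(t + 4)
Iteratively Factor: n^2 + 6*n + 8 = (n + 2)*(n + 4)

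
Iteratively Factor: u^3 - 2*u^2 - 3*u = (u + 1)*(u^2 - 3*u) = (u - 3)*(u + 1)*(u)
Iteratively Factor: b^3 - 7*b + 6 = (b + 3)*(b^2 - 3*b + 2) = (b - 1)*(b + 3)*(b - 2)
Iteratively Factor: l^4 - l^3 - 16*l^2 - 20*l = (l)*(l^3 - l^2 - 16*l - 20) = l*(l - 5)*(l^2 + 4*l + 4) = l*(l - 5)*(l + 2)*(l + 2)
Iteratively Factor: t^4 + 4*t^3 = (t)*(t^3 + 4*t^2) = t*(t + 4)*(t^2) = t^2*(t + 4)*(t)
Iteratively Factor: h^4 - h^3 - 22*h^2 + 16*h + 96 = (h - 4)*(h^3 + 3*h^2 - 10*h - 24) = (h - 4)*(h + 4)*(h^2 - h - 6) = (h - 4)*(h + 2)*(h + 4)*(h - 3)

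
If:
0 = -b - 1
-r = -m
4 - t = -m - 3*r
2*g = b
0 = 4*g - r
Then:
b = -1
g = -1/2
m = -2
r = -2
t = -4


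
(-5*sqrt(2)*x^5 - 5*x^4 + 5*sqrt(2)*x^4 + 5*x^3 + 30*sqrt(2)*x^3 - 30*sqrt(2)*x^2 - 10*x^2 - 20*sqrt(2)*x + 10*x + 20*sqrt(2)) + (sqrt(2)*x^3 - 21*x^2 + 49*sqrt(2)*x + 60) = -5*sqrt(2)*x^5 - 5*x^4 + 5*sqrt(2)*x^4 + 5*x^3 + 31*sqrt(2)*x^3 - 30*sqrt(2)*x^2 - 31*x^2 + 10*x + 29*sqrt(2)*x + 20*sqrt(2) + 60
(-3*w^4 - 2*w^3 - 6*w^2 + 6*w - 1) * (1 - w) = 3*w^5 - w^4 + 4*w^3 - 12*w^2 + 7*w - 1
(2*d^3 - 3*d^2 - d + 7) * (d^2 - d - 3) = 2*d^5 - 5*d^4 - 4*d^3 + 17*d^2 - 4*d - 21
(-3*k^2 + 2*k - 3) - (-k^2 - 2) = -2*k^2 + 2*k - 1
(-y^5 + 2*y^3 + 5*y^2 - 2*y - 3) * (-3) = 3*y^5 - 6*y^3 - 15*y^2 + 6*y + 9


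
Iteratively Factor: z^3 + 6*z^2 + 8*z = (z + 2)*(z^2 + 4*z) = z*(z + 2)*(z + 4)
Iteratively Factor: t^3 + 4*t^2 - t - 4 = (t - 1)*(t^2 + 5*t + 4) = (t - 1)*(t + 4)*(t + 1)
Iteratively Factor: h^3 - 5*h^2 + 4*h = (h - 1)*(h^2 - 4*h) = (h - 4)*(h - 1)*(h)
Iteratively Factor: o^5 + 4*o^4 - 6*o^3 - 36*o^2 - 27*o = (o + 3)*(o^4 + o^3 - 9*o^2 - 9*o) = (o - 3)*(o + 3)*(o^3 + 4*o^2 + 3*o) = (o - 3)*(o + 3)^2*(o^2 + o) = o*(o - 3)*(o + 3)^2*(o + 1)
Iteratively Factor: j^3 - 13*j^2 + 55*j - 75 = (j - 5)*(j^2 - 8*j + 15) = (j - 5)^2*(j - 3)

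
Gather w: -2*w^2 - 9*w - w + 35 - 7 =-2*w^2 - 10*w + 28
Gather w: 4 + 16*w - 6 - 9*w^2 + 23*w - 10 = -9*w^2 + 39*w - 12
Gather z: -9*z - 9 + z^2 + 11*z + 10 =z^2 + 2*z + 1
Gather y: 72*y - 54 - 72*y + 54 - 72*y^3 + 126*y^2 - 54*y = -72*y^3 + 126*y^2 - 54*y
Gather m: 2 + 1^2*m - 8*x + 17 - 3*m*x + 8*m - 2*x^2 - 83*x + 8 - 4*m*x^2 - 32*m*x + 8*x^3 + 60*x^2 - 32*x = m*(-4*x^2 - 35*x + 9) + 8*x^3 + 58*x^2 - 123*x + 27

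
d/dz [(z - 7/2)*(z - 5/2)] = 2*z - 6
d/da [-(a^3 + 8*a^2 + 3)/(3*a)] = -2*a/3 - 8/3 + a^(-2)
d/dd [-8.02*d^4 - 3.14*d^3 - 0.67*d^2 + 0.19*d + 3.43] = -32.08*d^3 - 9.42*d^2 - 1.34*d + 0.19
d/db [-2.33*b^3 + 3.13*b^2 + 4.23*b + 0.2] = -6.99*b^2 + 6.26*b + 4.23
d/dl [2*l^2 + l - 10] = 4*l + 1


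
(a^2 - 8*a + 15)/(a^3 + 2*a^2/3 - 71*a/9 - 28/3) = 9*(a - 5)/(9*a^2 + 33*a + 28)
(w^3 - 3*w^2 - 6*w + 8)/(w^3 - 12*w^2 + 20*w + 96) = (w^2 - 5*w + 4)/(w^2 - 14*w + 48)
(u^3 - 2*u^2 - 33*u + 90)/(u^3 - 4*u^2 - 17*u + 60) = (u + 6)/(u + 4)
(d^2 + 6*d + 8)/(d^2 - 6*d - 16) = (d + 4)/(d - 8)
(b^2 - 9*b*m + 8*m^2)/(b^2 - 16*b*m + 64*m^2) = (b - m)/(b - 8*m)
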